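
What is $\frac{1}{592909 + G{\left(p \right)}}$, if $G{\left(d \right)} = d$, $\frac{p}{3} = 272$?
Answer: $\frac{1}{593725} \approx 1.6843 \cdot 10^{-6}$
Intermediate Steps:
$p = 816$ ($p = 3 \cdot 272 = 816$)
$\frac{1}{592909 + G{\left(p \right)}} = \frac{1}{592909 + 816} = \frac{1}{593725}$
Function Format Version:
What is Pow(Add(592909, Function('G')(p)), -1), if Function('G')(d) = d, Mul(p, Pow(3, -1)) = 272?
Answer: Rational(1, 593725) ≈ 1.6843e-6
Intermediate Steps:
p = 816 (p = Mul(3, 272) = 816)
Pow(Add(592909, Function('G')(p)), -1) = Pow(Add(592909, 816), -1) = Pow(593725, -1) = Rational(1, 593725)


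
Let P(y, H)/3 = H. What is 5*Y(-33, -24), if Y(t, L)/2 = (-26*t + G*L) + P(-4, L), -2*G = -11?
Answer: 6540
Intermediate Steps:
G = 11/2 (G = -1/2*(-11) = 11/2 ≈ 5.5000)
P(y, H) = 3*H
Y(t, L) = -52*t + 17*L (Y(t, L) = 2*((-26*t + 11*L/2) + 3*L) = 2*(-26*t + 17*L/2) = -52*t + 17*L)
5*Y(-33, -24) = 5*(-52*(-33) + 17*(-24)) = 5*(1716 - 408) = 5*1308 = 6540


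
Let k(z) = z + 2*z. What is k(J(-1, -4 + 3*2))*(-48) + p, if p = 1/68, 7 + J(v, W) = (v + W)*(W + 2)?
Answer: 29377/68 ≈ 432.01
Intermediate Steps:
J(v, W) = -7 + (2 + W)*(W + v) (J(v, W) = -7 + (v + W)*(W + 2) = -7 + (W + v)*(2 + W) = -7 + (2 + W)*(W + v))
k(z) = 3*z
p = 1/68 ≈ 0.014706
k(J(-1, -4 + 3*2))*(-48) + p = (3*(-7 + (-4 + 3*2)**2 + 2*(-4 + 3*2) + 2*(-1) + (-4 + 3*2)*(-1)))*(-48) + 1/68 = (3*(-7 + (-4 + 6)**2 + 2*(-4 + 6) - 2 + (-4 + 6)*(-1)))*(-48) + 1/68 = (3*(-7 + 2**2 + 2*2 - 2 + 2*(-1)))*(-48) + 1/68 = (3*(-7 + 4 + 4 - 2 - 2))*(-48) + 1/68 = (3*(-3))*(-48) + 1/68 = -9*(-48) + 1/68 = 432 + 1/68 = 29377/68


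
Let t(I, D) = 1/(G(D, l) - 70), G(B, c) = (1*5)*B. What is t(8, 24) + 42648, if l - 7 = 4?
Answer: 2132401/50 ≈ 42648.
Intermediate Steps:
l = 11 (l = 7 + 4 = 11)
G(B, c) = 5*B
t(I, D) = 1/(-70 + 5*D) (t(I, D) = 1/(5*D - 70) = 1/(-70 + 5*D))
t(8, 24) + 42648 = 1/(5*(-14 + 24)) + 42648 = (1/5)/10 + 42648 = (1/5)*(1/10) + 42648 = 1/50 + 42648 = 2132401/50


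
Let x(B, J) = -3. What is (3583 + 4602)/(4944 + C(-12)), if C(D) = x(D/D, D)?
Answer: 8185/4941 ≈ 1.6565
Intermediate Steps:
C(D) = -3
(3583 + 4602)/(4944 + C(-12)) = (3583 + 4602)/(4944 - 3) = 8185/4941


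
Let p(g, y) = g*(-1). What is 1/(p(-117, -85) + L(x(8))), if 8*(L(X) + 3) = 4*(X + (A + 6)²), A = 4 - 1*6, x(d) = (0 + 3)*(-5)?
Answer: 2/229 ≈ 0.0087336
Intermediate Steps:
x(d) = -15 (x(d) = 3*(-5) = -15)
A = -2 (A = 4 - 6 = -2)
p(g, y) = -g
L(X) = 5 + X/2 (L(X) = -3 + (4*(X + (-2 + 6)²))/8 = -3 + (4*(X + 4²))/8 = -3 + (4*(X + 16))/8 = -3 + (4*(16 + X))/8 = -3 + (64 + 4*X)/8 = -3 + (8 + X/2) = 5 + X/2)
1/(p(-117, -85) + L(x(8))) = 1/(-1*(-117) + (5 + (½)*(-15))) = 1/(117 + (5 - 15/2)) = 1/(117 - 5/2) = 1/(229/2) = 2/229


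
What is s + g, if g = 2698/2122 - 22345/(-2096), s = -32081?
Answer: -71316988787/2223856 ≈ -32069.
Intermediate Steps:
g = 26535549/2223856 (g = 2698*(1/2122) - 22345*(-1/2096) = 1349/1061 + 22345/2096 = 26535549/2223856 ≈ 11.932)
s + g = -32081 + 26535549/2223856 = -71316988787/2223856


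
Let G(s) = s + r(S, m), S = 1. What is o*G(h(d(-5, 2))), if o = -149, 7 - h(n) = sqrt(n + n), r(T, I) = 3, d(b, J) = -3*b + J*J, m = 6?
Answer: -1490 + 149*sqrt(38) ≈ -571.50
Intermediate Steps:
d(b, J) = J**2 - 3*b (d(b, J) = -3*b + J**2 = J**2 - 3*b)
h(n) = 7 - sqrt(2)*sqrt(n) (h(n) = 7 - sqrt(n + n) = 7 - sqrt(2*n) = 7 - sqrt(2)*sqrt(n))
G(s) = 3 + s (G(s) = s + 3 = 3 + s)
o*G(h(d(-5, 2))) = -149*(3 + (7 - sqrt(2)*sqrt(2**2 - 3*(-5)))) = -149*(3 + (7 - sqrt(2)*sqrt(4 + 15))) = -149*(3 + (7 - sqrt(2)*sqrt(19))) = -149*(3 + (7 - sqrt(38))) = -149*(10 - sqrt(38)) = -1490 + 149*sqrt(38)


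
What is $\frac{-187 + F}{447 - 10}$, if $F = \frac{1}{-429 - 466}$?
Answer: $- \frac{167366}{391115} \approx -0.42792$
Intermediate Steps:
$F = - \frac{1}{895}$ ($F = \frac{1}{-895} = - \frac{1}{895} \approx -0.0011173$)
$\frac{-187 + F}{447 - 10} = \frac{-187 - \frac{1}{895}}{447 - 10} = - \frac{167366}{895 \cdot 437} = \left(- \frac{167366}{895}\right) \frac{1}{437} = - \frac{167366}{391115}$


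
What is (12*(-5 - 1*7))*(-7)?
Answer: 1008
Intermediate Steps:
(12*(-5 - 1*7))*(-7) = (12*(-5 - 7))*(-7) = (12*(-12))*(-7) = -144*(-7) = 1008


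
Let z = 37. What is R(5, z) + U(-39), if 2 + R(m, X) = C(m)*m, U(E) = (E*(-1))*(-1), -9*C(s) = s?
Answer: -394/9 ≈ -43.778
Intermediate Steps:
C(s) = -s/9
U(E) = E (U(E) = -E*(-1) = E)
R(m, X) = -2 - m²/9 (R(m, X) = -2 + (-m/9)*m = -2 - m²/9)
R(5, z) + U(-39) = (-2 - ⅑*5²) - 39 = (-2 - ⅑*25) - 39 = (-2 - 25/9) - 39 = -43/9 - 39 = -394/9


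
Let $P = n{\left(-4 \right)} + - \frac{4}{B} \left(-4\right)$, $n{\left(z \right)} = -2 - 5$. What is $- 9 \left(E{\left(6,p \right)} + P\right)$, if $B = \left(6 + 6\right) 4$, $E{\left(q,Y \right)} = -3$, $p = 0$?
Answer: $87$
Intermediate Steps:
$B = 48$ ($B = 12 \cdot 4 = 48$)
$n{\left(z \right)} = -7$
$P = - \frac{20}{3}$ ($P = -7 + - \frac{4}{48} \left(-4\right) = -7 + \left(-4\right) \frac{1}{48} \left(-4\right) = -7 - - \frac{1}{3} = -7 + \frac{1}{3} = - \frac{20}{3} \approx -6.6667$)
$- 9 \left(E{\left(6,p \right)} + P\right) = - 9 \left(-3 - \frac{20}{3}\right) = \left(-9\right) \left(- \frac{29}{3}\right) = 87$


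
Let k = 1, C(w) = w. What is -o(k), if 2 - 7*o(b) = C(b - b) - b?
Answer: -3/7 ≈ -0.42857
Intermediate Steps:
o(b) = 2/7 + b/7 (o(b) = 2/7 - ((b - b) - b)/7 = 2/7 - (0 - b)/7 = 2/7 - (-1)*b/7 = 2/7 + b/7)
-o(k) = -(2/7 + (⅐)*1) = -(2/7 + ⅐) = -1*3/7 = -3/7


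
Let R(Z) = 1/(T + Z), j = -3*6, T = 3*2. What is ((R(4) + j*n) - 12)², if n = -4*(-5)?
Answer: 13830961/100 ≈ 1.3831e+5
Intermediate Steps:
T = 6
n = 20
j = -18
R(Z) = 1/(6 + Z)
((R(4) + j*n) - 12)² = ((1/(6 + 4) - 18*20) - 12)² = ((1/10 - 360) - 12)² = ((⅒ - 360) - 12)² = (-3599/10 - 12)² = (-3719/10)² = 13830961/100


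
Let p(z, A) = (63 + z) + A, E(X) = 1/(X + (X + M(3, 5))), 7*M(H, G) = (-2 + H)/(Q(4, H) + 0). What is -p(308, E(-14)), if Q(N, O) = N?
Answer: -290465/783 ≈ -370.96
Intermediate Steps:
M(H, G) = -1/14 + H/28 (M(H, G) = ((-2 + H)/(4 + 0))/7 = ((-2 + H)/4)/7 = ((-2 + H)*(¼))/7 = (-½ + H/4)/7 = -1/14 + H/28)
E(X) = 1/(1/28 + 2*X) (E(X) = 1/(X + (X + (-1/14 + (1/28)*3))) = 1/(X + (X + (-1/14 + 3/28))) = 1/(X + (X + 1/28)) = 1/(X + (1/28 + X)) = 1/(1/28 + 2*X))
p(z, A) = 63 + A + z
-p(308, E(-14)) = -(63 + 28/(1 + 56*(-14)) + 308) = -(63 + 28/(1 - 784) + 308) = -(63 + 28/(-783) + 308) = -(63 + 28*(-1/783) + 308) = -(63 - 28/783 + 308) = -1*290465/783 = -290465/783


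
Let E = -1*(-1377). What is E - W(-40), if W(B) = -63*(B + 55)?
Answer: 2322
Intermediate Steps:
W(B) = -3465 - 63*B (W(B) = -63*(55 + B) = -3465 - 63*B)
E = 1377
E - W(-40) = 1377 - (-3465 - 63*(-40)) = 1377 - (-3465 + 2520) = 1377 - 1*(-945) = 1377 + 945 = 2322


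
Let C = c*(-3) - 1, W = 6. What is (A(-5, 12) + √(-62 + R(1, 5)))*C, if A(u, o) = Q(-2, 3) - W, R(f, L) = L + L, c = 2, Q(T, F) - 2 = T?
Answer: 42 - 14*I*√13 ≈ 42.0 - 50.478*I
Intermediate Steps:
Q(T, F) = 2 + T
C = -7 (C = 2*(-3) - 1 = -6 - 1 = -7)
R(f, L) = 2*L
A(u, o) = -6 (A(u, o) = (2 - 2) - 1*6 = 0 - 6 = -6)
(A(-5, 12) + √(-62 + R(1, 5)))*C = (-6 + √(-62 + 2*5))*(-7) = (-6 + √(-62 + 10))*(-7) = (-6 + √(-52))*(-7) = (-6 + 2*I*√13)*(-7) = 42 - 14*I*√13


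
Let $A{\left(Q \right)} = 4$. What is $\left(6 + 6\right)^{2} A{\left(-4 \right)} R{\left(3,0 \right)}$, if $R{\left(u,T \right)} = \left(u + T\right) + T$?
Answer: $1728$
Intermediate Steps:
$R{\left(u,T \right)} = u + 2 T$ ($R{\left(u,T \right)} = \left(T + u\right) + T = u + 2 T$)
$\left(6 + 6\right)^{2} A{\left(-4 \right)} R{\left(3,0 \right)} = \left(6 + 6\right)^{2} \cdot 4 \left(3 + 2 \cdot 0\right) = 12^{2} \cdot 4 \left(3 + 0\right) = 144 \cdot 4 \cdot 3 = 576 \cdot 3 = 1728$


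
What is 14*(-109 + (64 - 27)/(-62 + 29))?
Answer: -50876/33 ≈ -1541.7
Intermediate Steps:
14*(-109 + (64 - 27)/(-62 + 29)) = 14*(-109 + 37/(-33)) = 14*(-109 + 37*(-1/33)) = 14*(-109 - 37/33) = 14*(-3634/33) = -50876/33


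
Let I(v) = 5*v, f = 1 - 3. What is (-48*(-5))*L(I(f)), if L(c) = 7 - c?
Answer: 4080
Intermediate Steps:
f = -2
(-48*(-5))*L(I(f)) = (-48*(-5))*(7 - 5*(-2)) = 240*(7 - 1*(-10)) = 240*(7 + 10) = 240*17 = 4080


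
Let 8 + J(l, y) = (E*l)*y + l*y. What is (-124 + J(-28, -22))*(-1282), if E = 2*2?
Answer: -3779336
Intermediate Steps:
E = 4
J(l, y) = -8 + 5*l*y (J(l, y) = -8 + ((4*l)*y + l*y) = -8 + (4*l*y + l*y) = -8 + 5*l*y)
(-124 + J(-28, -22))*(-1282) = (-124 + (-8 + 5*(-28)*(-22)))*(-1282) = (-124 + (-8 + 3080))*(-1282) = (-124 + 3072)*(-1282) = 2948*(-1282) = -3779336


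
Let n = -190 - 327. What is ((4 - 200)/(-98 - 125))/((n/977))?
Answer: -191492/115291 ≈ -1.6609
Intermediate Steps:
n = -517
((4 - 200)/(-98 - 125))/((n/977)) = ((4 - 200)/(-98 - 125))/((-517/977)) = (-196/(-223))/((-517*1/977)) = (-196*(-1/223))/(-517/977) = (196/223)*(-977/517) = -191492/115291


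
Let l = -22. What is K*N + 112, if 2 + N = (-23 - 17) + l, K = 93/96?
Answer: 50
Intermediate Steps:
K = 31/32 (K = 93*(1/96) = 31/32 ≈ 0.96875)
N = -64 (N = -2 + ((-23 - 17) - 22) = -2 + (-40 - 22) = -2 - 62 = -64)
K*N + 112 = (31/32)*(-64) + 112 = -62 + 112 = 50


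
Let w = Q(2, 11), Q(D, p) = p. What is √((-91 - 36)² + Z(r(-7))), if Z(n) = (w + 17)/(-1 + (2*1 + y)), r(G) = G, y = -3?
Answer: √16115 ≈ 126.94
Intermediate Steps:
w = 11
Z(n) = -14 (Z(n) = (11 + 17)/(-1 + (2*1 - 3)) = 28/(-1 + (2 - 3)) = 28/(-1 - 1) = 28/(-2) = 28*(-½) = -14)
√((-91 - 36)² + Z(r(-7))) = √((-91 - 36)² - 14) = √((-127)² - 14) = √(16129 - 14) = √16115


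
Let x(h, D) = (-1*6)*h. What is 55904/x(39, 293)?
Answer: -27952/117 ≈ -238.91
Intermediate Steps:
x(h, D) = -6*h
55904/x(39, 293) = 55904/((-6*39)) = 55904/(-234) = 55904*(-1/234) = -27952/117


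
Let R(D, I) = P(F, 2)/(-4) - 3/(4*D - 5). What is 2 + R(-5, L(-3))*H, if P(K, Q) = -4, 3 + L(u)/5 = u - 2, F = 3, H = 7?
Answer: 246/25 ≈ 9.8400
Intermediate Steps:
L(u) = -25 + 5*u (L(u) = -15 + 5*(u - 2) = -15 + 5*(-2 + u) = -15 + (-10 + 5*u) = -25 + 5*u)
R(D, I) = 1 - 3/(-5 + 4*D) (R(D, I) = -4/(-4) - 3/(4*D - 5) = -4*(-¼) - 3/(-5 + 4*D) = 1 - 3/(-5 + 4*D))
2 + R(-5, L(-3))*H = 2 + (4*(-2 - 5)/(-5 + 4*(-5)))*7 = 2 + (4*(-7)/(-5 - 20))*7 = 2 + (4*(-7)/(-25))*7 = 2 + (4*(-1/25)*(-7))*7 = 2 + (28/25)*7 = 2 + 196/25 = 246/25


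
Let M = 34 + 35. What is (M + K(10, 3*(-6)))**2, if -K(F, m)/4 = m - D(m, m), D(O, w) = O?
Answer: 4761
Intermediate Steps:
K(F, m) = 0 (K(F, m) = -4*(m - m) = -4*0 = 0)
M = 69
(M + K(10, 3*(-6)))**2 = (69 + 0)**2 = 69**2 = 4761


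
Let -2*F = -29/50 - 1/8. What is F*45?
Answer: 1269/80 ≈ 15.863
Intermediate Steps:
F = 141/400 (F = -(-29/50 - 1/8)/2 = -(-29*1/50 - 1*⅛)/2 = -(-29/50 - ⅛)/2 = -½*(-141/200) = 141/400 ≈ 0.35250)
F*45 = (141/400)*45 = 1269/80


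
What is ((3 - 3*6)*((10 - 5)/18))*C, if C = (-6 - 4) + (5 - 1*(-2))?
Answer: 25/2 ≈ 12.500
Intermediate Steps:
C = -3 (C = -10 + (5 + 2) = -10 + 7 = -3)
((3 - 3*6)*((10 - 5)/18))*C = ((3 - 3*6)*((10 - 5)/18))*(-3) = ((3 - 18)*(5*(1/18)))*(-3) = -15*5/18*(-3) = -25/6*(-3) = 25/2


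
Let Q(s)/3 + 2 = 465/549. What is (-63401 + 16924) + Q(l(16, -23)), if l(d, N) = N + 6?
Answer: -2835308/61 ≈ -46480.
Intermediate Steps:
l(d, N) = 6 + N
Q(s) = -211/61 (Q(s) = -6 + 3*(465/549) = -6 + 3*(465*(1/549)) = -6 + 3*(155/183) = -6 + 155/61 = -211/61)
(-63401 + 16924) + Q(l(16, -23)) = (-63401 + 16924) - 211/61 = -46477 - 211/61 = -2835308/61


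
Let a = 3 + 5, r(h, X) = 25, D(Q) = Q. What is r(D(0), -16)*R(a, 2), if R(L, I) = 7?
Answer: 175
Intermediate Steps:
a = 8
r(D(0), -16)*R(a, 2) = 25*7 = 175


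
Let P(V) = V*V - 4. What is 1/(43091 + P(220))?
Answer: 1/91487 ≈ 1.0931e-5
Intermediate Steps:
P(V) = -4 + V**2 (P(V) = V**2 - 4 = -4 + V**2)
1/(43091 + P(220)) = 1/(43091 + (-4 + 220**2)) = 1/(43091 + (-4 + 48400)) = 1/(43091 + 48396) = 1/91487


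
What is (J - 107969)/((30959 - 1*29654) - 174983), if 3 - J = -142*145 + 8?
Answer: 43692/86839 ≈ 0.50314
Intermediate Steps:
J = 20585 (J = 3 - (-142*145 + 8) = 3 - (-20590 + 8) = 3 - 1*(-20582) = 3 + 20582 = 20585)
(J - 107969)/((30959 - 1*29654) - 174983) = (20585 - 107969)/((30959 - 1*29654) - 174983) = -87384/((30959 - 29654) - 174983) = -87384/(1305 - 174983) = -87384/(-173678) = -87384*(-1/173678) = 43692/86839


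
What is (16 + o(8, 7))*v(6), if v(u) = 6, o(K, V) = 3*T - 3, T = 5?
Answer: 168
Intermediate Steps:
o(K, V) = 12 (o(K, V) = 3*5 - 3 = 15 - 3 = 12)
(16 + o(8, 7))*v(6) = (16 + 12)*6 = 28*6 = 168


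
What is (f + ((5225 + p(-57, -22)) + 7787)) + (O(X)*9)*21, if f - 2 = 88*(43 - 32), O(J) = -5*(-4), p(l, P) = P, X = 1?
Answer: 17740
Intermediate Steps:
O(J) = 20
f = 970 (f = 2 + 88*(43 - 32) = 2 + 88*11 = 2 + 968 = 970)
(f + ((5225 + p(-57, -22)) + 7787)) + (O(X)*9)*21 = (970 + ((5225 - 22) + 7787)) + (20*9)*21 = (970 + (5203 + 7787)) + 180*21 = (970 + 12990) + 3780 = 13960 + 3780 = 17740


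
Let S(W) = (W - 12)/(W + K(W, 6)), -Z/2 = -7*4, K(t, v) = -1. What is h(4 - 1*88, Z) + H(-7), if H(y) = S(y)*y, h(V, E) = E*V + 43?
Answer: -37421/8 ≈ -4677.6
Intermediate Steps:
Z = 56 (Z = -(-14)*4 = -2*(-28) = 56)
S(W) = (-12 + W)/(-1 + W) (S(W) = (W - 12)/(W - 1) = (-12 + W)/(-1 + W))
h(V, E) = 43 + E*V
H(y) = y*(-12 + y)/(-1 + y) (H(y) = ((-12 + y)/(-1 + y))*y = y*(-12 + y)/(-1 + y))
h(4 - 1*88, Z) + H(-7) = (43 + 56*(4 - 1*88)) - 7*(-12 - 7)/(-1 - 7) = (43 + 56*(4 - 88)) - 7*(-19)/(-8) = (43 + 56*(-84)) - 7*(-⅛)*(-19) = (43 - 4704) - 133/8 = -4661 - 133/8 = -37421/8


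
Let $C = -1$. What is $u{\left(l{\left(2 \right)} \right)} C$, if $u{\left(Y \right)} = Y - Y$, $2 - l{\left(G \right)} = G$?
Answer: $0$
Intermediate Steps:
$l{\left(G \right)} = 2 - G$
$u{\left(Y \right)} = 0$
$u{\left(l{\left(2 \right)} \right)} C = 0 \left(-1\right) = 0$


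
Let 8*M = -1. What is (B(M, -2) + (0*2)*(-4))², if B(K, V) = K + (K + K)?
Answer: 9/64 ≈ 0.14063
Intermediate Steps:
M = -⅛ (M = (⅛)*(-1) = -⅛ ≈ -0.12500)
B(K, V) = 3*K (B(K, V) = K + 2*K = 3*K)
(B(M, -2) + (0*2)*(-4))² = (3*(-⅛) + (0*2)*(-4))² = (-3/8 + 0*(-4))² = (-3/8 + 0)² = (-3/8)² = 9/64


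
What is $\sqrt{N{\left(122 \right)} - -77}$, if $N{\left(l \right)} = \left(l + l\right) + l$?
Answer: $\sqrt{443} \approx 21.048$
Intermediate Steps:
$N{\left(l \right)} = 3 l$ ($N{\left(l \right)} = 2 l + l = 3 l$)
$\sqrt{N{\left(122 \right)} - -77} = \sqrt{3 \cdot 122 - -77} = \sqrt{366 + \left(-1 + 78\right)} = \sqrt{366 + 77} = \sqrt{443}$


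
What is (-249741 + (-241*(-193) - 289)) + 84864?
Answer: -118653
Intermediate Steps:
(-249741 + (-241*(-193) - 289)) + 84864 = (-249741 + (46513 - 289)) + 84864 = (-249741 + 46224) + 84864 = -203517 + 84864 = -118653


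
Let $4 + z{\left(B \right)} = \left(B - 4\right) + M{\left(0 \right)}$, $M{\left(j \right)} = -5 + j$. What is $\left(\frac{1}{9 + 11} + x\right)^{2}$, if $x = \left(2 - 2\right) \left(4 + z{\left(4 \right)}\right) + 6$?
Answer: $\frac{14641}{400} \approx 36.602$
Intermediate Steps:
$z{\left(B \right)} = -13 + B$ ($z{\left(B \right)} = -4 + \left(\left(B - 4\right) + \left(-5 + 0\right)\right) = -4 + \left(\left(-4 + B\right) - 5\right) = -4 + \left(-9 + B\right) = -13 + B$)
$x = 6$ ($x = \left(2 - 2\right) \left(4 + \left(-13 + 4\right)\right) + 6 = 0 \left(4 - 9\right) + 6 = 0 \left(-5\right) + 6 = 0 + 6 = 6$)
$\left(\frac{1}{9 + 11} + x\right)^{2} = \left(\frac{1}{9 + 11} + 6\right)^{2} = \left(\frac{1}{20} + 6\right)^{2} = \left(\frac{121}{20}\right)^{2} = \frac{14641}{400}$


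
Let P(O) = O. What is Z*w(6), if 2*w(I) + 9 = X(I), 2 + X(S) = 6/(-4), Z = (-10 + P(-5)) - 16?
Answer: 775/4 ≈ 193.75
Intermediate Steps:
Z = -31 (Z = (-10 - 5) - 16 = -15 - 16 = -31)
X(S) = -7/2 (X(S) = -2 + 6/(-4) = -2 + 6*(-¼) = -2 - 3/2 = -7/2)
w(I) = -25/4 (w(I) = -9/2 + (½)*(-7/2) = -9/2 - 7/4 = -25/4)
Z*w(6) = -31*(-25/4) = 775/4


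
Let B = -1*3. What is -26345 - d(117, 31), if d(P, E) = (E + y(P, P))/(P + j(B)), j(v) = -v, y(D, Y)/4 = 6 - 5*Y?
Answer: -631823/24 ≈ -26326.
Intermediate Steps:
y(D, Y) = 24 - 20*Y (y(D, Y) = 4*(6 - 5*Y) = 24 - 20*Y)
B = -3
d(P, E) = (24 + E - 20*P)/(3 + P) (d(P, E) = (E + (24 - 20*P))/(P - 1*(-3)) = (24 + E - 20*P)/(P + 3) = (24 + E - 20*P)/(3 + P))
-26345 - d(117, 31) = -26345 - (24 + 31 - 20*117)/(3 + 117) = -26345 - (24 + 31 - 2340)/120 = -26345 - (-2285)/120 = -26345 - 1*(-457/24) = -26345 + 457/24 = -631823/24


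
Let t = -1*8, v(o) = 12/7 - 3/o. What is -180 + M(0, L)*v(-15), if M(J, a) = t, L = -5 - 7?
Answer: -6836/35 ≈ -195.31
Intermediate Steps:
v(o) = 12/7 - 3/o (v(o) = 12*(1/7) - 3/o = 12/7 - 3/o)
L = -12
t = -8
M(J, a) = -8
-180 + M(0, L)*v(-15) = -180 - 8*(12/7 - 3/(-15)) = -180 - 8*(12/7 - 3*(-1/15)) = -180 - 8*(12/7 + 1/5) = -180 - 8*67/35 = -180 - 536/35 = -6836/35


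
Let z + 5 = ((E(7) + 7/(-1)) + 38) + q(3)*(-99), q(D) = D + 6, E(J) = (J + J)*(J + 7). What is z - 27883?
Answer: -28552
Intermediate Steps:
E(J) = 2*J*(7 + J) (E(J) = (2*J)*(7 + J) = 2*J*(7 + J))
q(D) = 6 + D
z = -669 (z = -5 + (((2*7*(7 + 7) + 7/(-1)) + 38) + (6 + 3)*(-99)) = -5 + (((2*7*14 + 7*(-1)) + 38) + 9*(-99)) = -5 + (((196 - 7) + 38) - 891) = -5 + ((189 + 38) - 891) = -5 + (227 - 891) = -5 - 664 = -669)
z - 27883 = -669 - 27883 = -28552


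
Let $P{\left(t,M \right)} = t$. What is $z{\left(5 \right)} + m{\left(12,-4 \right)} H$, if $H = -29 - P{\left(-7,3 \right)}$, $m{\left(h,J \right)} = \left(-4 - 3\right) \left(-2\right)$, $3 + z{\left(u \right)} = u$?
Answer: $-306$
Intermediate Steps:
$z{\left(u \right)} = -3 + u$
$m{\left(h,J \right)} = 14$ ($m{\left(h,J \right)} = \left(-7\right) \left(-2\right) = 14$)
$H = -22$ ($H = -29 - -7 = -29 + 7 = -22$)
$z{\left(5 \right)} + m{\left(12,-4 \right)} H = \left(-3 + 5\right) + 14 \left(-22\right) = 2 - 308 = -306$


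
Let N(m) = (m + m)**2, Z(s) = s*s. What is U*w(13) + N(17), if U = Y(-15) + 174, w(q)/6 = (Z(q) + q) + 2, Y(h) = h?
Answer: 176692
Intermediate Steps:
Z(s) = s**2
w(q) = 12 + 6*q + 6*q**2 (w(q) = 6*((q**2 + q) + 2) = 6*((q + q**2) + 2) = 6*(2 + q + q**2) = 12 + 6*q + 6*q**2)
U = 159 (U = -15 + 174 = 159)
N(m) = 4*m**2 (N(m) = (2*m)**2 = 4*m**2)
U*w(13) + N(17) = 159*(12 + 6*13 + 6*13**2) + 4*17**2 = 159*(12 + 78 + 6*169) + 4*289 = 159*(12 + 78 + 1014) + 1156 = 159*1104 + 1156 = 175536 + 1156 = 176692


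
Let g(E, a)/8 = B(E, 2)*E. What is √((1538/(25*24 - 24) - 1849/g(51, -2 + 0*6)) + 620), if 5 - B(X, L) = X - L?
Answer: √3135996545/2244 ≈ 24.955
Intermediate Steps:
B(X, L) = 5 + L - X (B(X, L) = 5 - (X - L) = 5 + (L - X) = 5 + L - X)
g(E, a) = 8*E*(7 - E) (g(E, a) = 8*((5 + 2 - E)*E) = 8*((7 - E)*E) = 8*(E*(7 - E)) = 8*E*(7 - E))
√((1538/(25*24 - 24) - 1849/g(51, -2 + 0*6)) + 620) = √((1538/(25*24 - 24) - 1849*1/(408*(7 - 1*51))) + 620) = √((1538/(600 - 24) - 1849*1/(408*(7 - 51))) + 620) = √((1538/576 - 1849/(8*51*(-44))) + 620) = √((1538*(1/576) - 1849/(-17952)) + 620) = √((769/288 - 1849*(-1/17952)) + 620) = √((769/288 + 1849/17952) + 620) = √(74675/26928 + 620) = √(16770035/26928) = √3135996545/2244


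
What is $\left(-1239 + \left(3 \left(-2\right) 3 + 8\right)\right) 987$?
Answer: $-1232763$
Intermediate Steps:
$\left(-1239 + \left(3 \left(-2\right) 3 + 8\right)\right) 987 = \left(-1239 + \left(\left(-6\right) 3 + 8\right)\right) 987 = \left(-1239 + \left(-18 + 8\right)\right) 987 = \left(-1239 - 10\right) 987 = \left(-1249\right) 987 = -1232763$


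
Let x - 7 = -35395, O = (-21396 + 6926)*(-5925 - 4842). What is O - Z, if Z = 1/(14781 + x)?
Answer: 3210539483431/20607 ≈ 1.5580e+8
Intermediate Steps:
O = 155798490 (O = -14470*(-10767) = 155798490)
x = -35388 (x = 7 - 35395 = -35388)
Z = -1/20607 (Z = 1/(14781 - 35388) = 1/(-20607) = -1/20607 ≈ -4.8527e-5)
O - Z = 155798490 - 1*(-1/20607) = 155798490 + 1/20607 = 3210539483431/20607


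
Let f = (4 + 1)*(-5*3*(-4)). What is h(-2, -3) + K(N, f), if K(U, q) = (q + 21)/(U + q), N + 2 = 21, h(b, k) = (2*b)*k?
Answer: 4149/319 ≈ 13.006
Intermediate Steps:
h(b, k) = 2*b*k
N = 19 (N = -2 + 21 = 19)
f = 300 (f = 5*(-15*(-4)) = 5*60 = 300)
K(U, q) = (21 + q)/(U + q)
h(-2, -3) + K(N, f) = 2*(-2)*(-3) + (21 + 300)/(19 + 300) = 12 + 321/319 = 4149/319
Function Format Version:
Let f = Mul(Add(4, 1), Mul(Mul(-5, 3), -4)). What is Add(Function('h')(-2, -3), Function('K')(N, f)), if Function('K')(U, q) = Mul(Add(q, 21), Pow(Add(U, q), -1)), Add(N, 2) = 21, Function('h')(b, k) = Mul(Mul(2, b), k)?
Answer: Rational(4149, 319) ≈ 13.006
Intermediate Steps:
Function('h')(b, k) = Mul(2, b, k)
N = 19 (N = Add(-2, 21) = 19)
f = 300 (f = Mul(5, Mul(-15, -4)) = Mul(5, 60) = 300)
Function('K')(U, q) = Mul(Pow(Add(U, q), -1), Add(21, q)) (Function('K')(U, q) = Mul(Add(21, q), Pow(Add(U, q), -1)) = Mul(Pow(Add(U, q), -1), Add(21, q)))
Add(Function('h')(-2, -3), Function('K')(N, f)) = Add(Mul(2, -2, -3), Mul(Pow(Add(19, 300), -1), Add(21, 300))) = Add(12, Mul(Pow(319, -1), 321)) = Add(12, Mul(Rational(1, 319), 321)) = Add(12, Rational(321, 319)) = Rational(4149, 319)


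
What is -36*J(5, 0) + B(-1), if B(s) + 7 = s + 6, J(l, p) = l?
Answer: -182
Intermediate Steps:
B(s) = -1 + s (B(s) = -7 + (s + 6) = -7 + (6 + s) = -1 + s)
-36*J(5, 0) + B(-1) = -36*5 + (-1 - 1) = -180 - 2 = -182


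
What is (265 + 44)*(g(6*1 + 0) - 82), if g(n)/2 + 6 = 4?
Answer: -26574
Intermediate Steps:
g(n) = -4 (g(n) = -12 + 2*4 = -12 + 8 = -4)
(265 + 44)*(g(6*1 + 0) - 82) = (265 + 44)*(-4 - 82) = 309*(-86) = -26574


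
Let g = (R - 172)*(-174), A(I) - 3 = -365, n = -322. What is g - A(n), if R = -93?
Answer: 46472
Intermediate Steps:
A(I) = -362 (A(I) = 3 - 365 = -362)
g = 46110 (g = (-93 - 172)*(-174) = -265*(-174) = 46110)
g - A(n) = 46110 - 1*(-362) = 46110 + 362 = 46472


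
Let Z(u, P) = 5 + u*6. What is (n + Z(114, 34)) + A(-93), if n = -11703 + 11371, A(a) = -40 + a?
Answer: 224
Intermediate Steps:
Z(u, P) = 5 + 6*u
n = -332
(n + Z(114, 34)) + A(-93) = (-332 + (5 + 6*114)) + (-40 - 93) = (-332 + (5 + 684)) - 133 = (-332 + 689) - 133 = 357 - 133 = 224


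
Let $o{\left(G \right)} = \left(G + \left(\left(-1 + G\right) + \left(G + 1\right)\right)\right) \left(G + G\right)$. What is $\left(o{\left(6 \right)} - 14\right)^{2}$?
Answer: $40804$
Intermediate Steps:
$o{\left(G \right)} = 6 G^{2}$ ($o{\left(G \right)} = \left(G + \left(\left(-1 + G\right) + \left(1 + G\right)\right)\right) 2 G = \left(G + 2 G\right) 2 G = 3 G 2 G = 6 G^{2}$)
$\left(o{\left(6 \right)} - 14\right)^{2} = \left(6 \cdot 6^{2} - 14\right)^{2} = \left(6 \cdot 36 - 14\right)^{2} = \left(216 - 14\right)^{2} = 202^{2} = 40804$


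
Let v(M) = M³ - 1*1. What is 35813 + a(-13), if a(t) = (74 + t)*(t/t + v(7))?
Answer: 56736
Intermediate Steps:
v(M) = -1 + M³ (v(M) = M³ - 1 = -1 + M³)
a(t) = 25382 + 343*t (a(t) = (74 + t)*(t/t + (-1 + 7³)) = (74 + t)*(1 + (-1 + 343)) = (74 + t)*(1 + 342) = (74 + t)*343 = 25382 + 343*t)
35813 + a(-13) = 35813 + (25382 + 343*(-13)) = 35813 + (25382 - 4459) = 35813 + 20923 = 56736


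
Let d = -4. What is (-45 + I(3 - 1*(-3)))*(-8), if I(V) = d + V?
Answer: 344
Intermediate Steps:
I(V) = -4 + V
(-45 + I(3 - 1*(-3)))*(-8) = (-45 + (-4 + (3 - 1*(-3))))*(-8) = (-45 + (-4 + (3 + 3)))*(-8) = (-45 + (-4 + 6))*(-8) = (-45 + 2)*(-8) = -43*(-8) = 344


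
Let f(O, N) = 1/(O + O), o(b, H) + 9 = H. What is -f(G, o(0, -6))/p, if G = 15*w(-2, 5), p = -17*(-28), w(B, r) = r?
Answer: -1/71400 ≈ -1.4006e-5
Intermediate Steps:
o(b, H) = -9 + H
p = 476
G = 75 (G = 15*5 = 75)
f(O, N) = 1/(2*O)
-f(G, o(0, -6))/p = -(1/2)/75/476 = -(1/2)*(1/75)/476 = -1/(150*476) = -1*1/71400 = -1/71400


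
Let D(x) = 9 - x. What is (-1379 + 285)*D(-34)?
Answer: -47042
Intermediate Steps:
(-1379 + 285)*D(-34) = (-1379 + 285)*(9 - 1*(-34)) = -1094*(9 + 34) = -1094*43 = -47042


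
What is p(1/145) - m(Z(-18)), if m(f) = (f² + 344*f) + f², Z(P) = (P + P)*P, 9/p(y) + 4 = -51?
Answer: -58449609/55 ≈ -1.0627e+6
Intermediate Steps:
p(y) = -9/55 (p(y) = 9/(-4 - 51) = 9/(-55) = 9*(-1/55) = -9/55)
Z(P) = 2*P² (Z(P) = (2*P)*P = 2*P²)
m(f) = 2*f² + 344*f
p(1/145) - m(Z(-18)) = -9/55 - 2*2*(-18)²*(172 + 2*(-18)²) = -9/55 - 2*2*324*(172 + 2*324) = -9/55 - 2*648*(172 + 648) = -9/55 - 2*648*820 = -9/55 - 1*1062720 = -9/55 - 1062720 = -58449609/55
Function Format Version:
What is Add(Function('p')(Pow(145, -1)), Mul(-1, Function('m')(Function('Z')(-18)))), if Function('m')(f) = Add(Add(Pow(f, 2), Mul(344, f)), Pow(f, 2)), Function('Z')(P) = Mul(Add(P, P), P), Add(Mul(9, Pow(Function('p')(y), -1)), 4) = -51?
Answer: Rational(-58449609, 55) ≈ -1.0627e+6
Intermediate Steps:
Function('p')(y) = Rational(-9, 55) (Function('p')(y) = Mul(9, Pow(Add(-4, -51), -1)) = Mul(9, Pow(-55, -1)) = Mul(9, Rational(-1, 55)) = Rational(-9, 55))
Function('Z')(P) = Mul(2, Pow(P, 2)) (Function('Z')(P) = Mul(Mul(2, P), P) = Mul(2, Pow(P, 2)))
Function('m')(f) = Add(Mul(2, Pow(f, 2)), Mul(344, f))
Add(Function('p')(Pow(145, -1)), Mul(-1, Function('m')(Function('Z')(-18)))) = Add(Rational(-9, 55), Mul(-1, Mul(2, Mul(2, Pow(-18, 2)), Add(172, Mul(2, Pow(-18, 2)))))) = Add(Rational(-9, 55), Mul(-1, Mul(2, Mul(2, 324), Add(172, Mul(2, 324))))) = Add(Rational(-9, 55), Mul(-1, Mul(2, 648, Add(172, 648)))) = Add(Rational(-9, 55), Mul(-1, Mul(2, 648, 820))) = Add(Rational(-9, 55), Mul(-1, 1062720)) = Add(Rational(-9, 55), -1062720) = Rational(-58449609, 55)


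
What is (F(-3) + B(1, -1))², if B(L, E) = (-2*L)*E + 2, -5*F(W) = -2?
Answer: 484/25 ≈ 19.360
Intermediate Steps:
F(W) = ⅖ (F(W) = -⅕*(-2) = ⅖)
B(L, E) = 2 - 2*E*L (B(L, E) = -2*E*L + 2 = 2 - 2*E*L)
(F(-3) + B(1, -1))² = (⅖ + (2 - 2*(-1)*1))² = (⅖ + (2 + 2))² = (⅖ + 4)² = (22/5)² = 484/25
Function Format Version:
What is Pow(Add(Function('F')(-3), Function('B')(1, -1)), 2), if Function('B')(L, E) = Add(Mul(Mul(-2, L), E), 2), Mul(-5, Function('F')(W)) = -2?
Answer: Rational(484, 25) ≈ 19.360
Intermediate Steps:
Function('F')(W) = Rational(2, 5) (Function('F')(W) = Mul(Rational(-1, 5), -2) = Rational(2, 5))
Function('B')(L, E) = Add(2, Mul(-2, E, L)) (Function('B')(L, E) = Add(Mul(-2, E, L), 2) = Add(2, Mul(-2, E, L)))
Pow(Add(Function('F')(-3), Function('B')(1, -1)), 2) = Pow(Add(Rational(2, 5), Add(2, Mul(-2, -1, 1))), 2) = Pow(Add(Rational(2, 5), Add(2, 2)), 2) = Pow(Add(Rational(2, 5), 4), 2) = Pow(Rational(22, 5), 2) = Rational(484, 25)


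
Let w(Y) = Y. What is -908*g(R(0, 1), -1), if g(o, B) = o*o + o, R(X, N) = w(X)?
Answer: 0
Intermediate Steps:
R(X, N) = X
g(o, B) = o + o² (g(o, B) = o² + o = o + o²)
-908*g(R(0, 1), -1) = -0*(1 + 0) = -0 = -908*0 = 0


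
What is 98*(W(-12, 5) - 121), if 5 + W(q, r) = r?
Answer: -11858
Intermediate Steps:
W(q, r) = -5 + r
98*(W(-12, 5) - 121) = 98*((-5 + 5) - 121) = 98*(0 - 121) = 98*(-121) = -11858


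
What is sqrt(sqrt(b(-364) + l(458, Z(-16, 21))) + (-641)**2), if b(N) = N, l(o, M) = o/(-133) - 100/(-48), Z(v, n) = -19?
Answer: sqrt(261650664324 + 798*I*sqrt(232662885))/798 ≈ 641.0 + 0.01491*I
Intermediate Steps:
l(o, M) = 25/12 - o/133 (l(o, M) = o*(-1/133) - 100*(-1/48) = -o/133 + 25/12 = 25/12 - o/133)
sqrt(sqrt(b(-364) + l(458, Z(-16, 21))) + (-641)**2) = sqrt(sqrt(-364 + (25/12 - 1/133*458)) + (-641)**2) = sqrt(sqrt(-364 + (25/12 - 458/133)) + 410881) = sqrt(sqrt(-364 - 2171/1596) + 410881) = sqrt(sqrt(-583115/1596) + 410881) = sqrt(I*sqrt(232662885)/798 + 410881) = sqrt(410881 + I*sqrt(232662885)/798)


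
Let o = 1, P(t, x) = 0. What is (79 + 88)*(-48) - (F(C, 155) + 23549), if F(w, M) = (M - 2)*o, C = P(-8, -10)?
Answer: -31718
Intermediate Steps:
C = 0
F(w, M) = -2 + M (F(w, M) = (M - 2)*1 = (-2 + M)*1 = -2 + M)
(79 + 88)*(-48) - (F(C, 155) + 23549) = (79 + 88)*(-48) - ((-2 + 155) + 23549) = 167*(-48) - (153 + 23549) = -8016 - 1*23702 = -8016 - 23702 = -31718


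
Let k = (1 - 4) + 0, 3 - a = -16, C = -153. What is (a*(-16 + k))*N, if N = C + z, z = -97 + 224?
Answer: 9386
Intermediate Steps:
z = 127
a = 19 (a = 3 - 1*(-16) = 3 + 16 = 19)
k = -3 (k = -3 + 0 = -3)
N = -26 (N = -153 + 127 = -26)
(a*(-16 + k))*N = (19*(-16 - 3))*(-26) = (19*(-19))*(-26) = -361*(-26) = 9386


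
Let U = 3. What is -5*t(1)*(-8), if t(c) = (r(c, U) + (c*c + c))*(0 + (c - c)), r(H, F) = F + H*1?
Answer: 0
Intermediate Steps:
r(H, F) = F + H
t(c) = 0 (t(c) = ((3 + c) + (c*c + c))*(0 + (c - c)) = ((3 + c) + (c² + c))*(0 + 0) = ((3 + c) + (c + c²))*0 = (3 + c² + 2*c)*0 = 0)
-5*t(1)*(-8) = -5*0*(-8) = 0*(-8) = 0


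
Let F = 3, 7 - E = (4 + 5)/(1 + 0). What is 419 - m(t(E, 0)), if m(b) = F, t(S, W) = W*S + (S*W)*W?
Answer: 416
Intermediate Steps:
E = -2 (E = 7 - (4 + 5)/(1 + 0) = 7 - 9/1 = 7 - 9 = -2)
t(S, W) = S*W + S*W**2
m(b) = 3
419 - m(t(E, 0)) = 419 - 1*3 = 419 - 3 = 416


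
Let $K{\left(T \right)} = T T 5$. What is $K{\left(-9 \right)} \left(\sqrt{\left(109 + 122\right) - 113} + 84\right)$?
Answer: $34020 + 405 \sqrt{118} \approx 38419.0$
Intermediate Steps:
$K{\left(T \right)} = 5 T^{2}$ ($K{\left(T \right)} = T^{2} \cdot 5 = 5 T^{2}$)
$K{\left(-9 \right)} \left(\sqrt{\left(109 + 122\right) - 113} + 84\right) = 5 \left(-9\right)^{2} \left(\sqrt{\left(109 + 122\right) - 113} + 84\right) = 5 \cdot 81 \left(\sqrt{231 - 113} + 84\right) = 405 \left(\sqrt{118} + 84\right) = 405 \left(84 + \sqrt{118}\right) = 34020 + 405 \sqrt{118}$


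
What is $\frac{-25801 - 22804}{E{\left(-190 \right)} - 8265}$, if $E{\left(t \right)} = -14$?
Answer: $\frac{48605}{8279} \approx 5.8709$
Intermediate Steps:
$\frac{-25801 - 22804}{E{\left(-190 \right)} - 8265} = \frac{-25801 - 22804}{-14 - 8265} = - \frac{48605}{-14 - 8265} = - \frac{48605}{-8279} = \left(-48605\right) \left(- \frac{1}{8279}\right) = \frac{48605}{8279}$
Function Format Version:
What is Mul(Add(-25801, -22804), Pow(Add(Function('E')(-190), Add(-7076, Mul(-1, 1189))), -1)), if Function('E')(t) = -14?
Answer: Rational(48605, 8279) ≈ 5.8709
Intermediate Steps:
Mul(Add(-25801, -22804), Pow(Add(Function('E')(-190), Add(-7076, Mul(-1, 1189))), -1)) = Mul(Add(-25801, -22804), Pow(Add(-14, Add(-7076, Mul(-1, 1189))), -1)) = Mul(-48605, Pow(Add(-14, Add(-7076, -1189)), -1)) = Mul(-48605, Pow(Add(-14, -8265), -1)) = Mul(-48605, Pow(-8279, -1)) = Mul(-48605, Rational(-1, 8279)) = Rational(48605, 8279)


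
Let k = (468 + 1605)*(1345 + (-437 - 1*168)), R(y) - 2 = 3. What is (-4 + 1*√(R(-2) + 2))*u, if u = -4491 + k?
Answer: -6118116 + 1529529*√7 ≈ -2.0714e+6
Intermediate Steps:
R(y) = 5 (R(y) = 2 + 3 = 5)
k = 1534020 (k = 2073*(1345 + (-437 - 168)) = 2073*(1345 - 605) = 2073*740 = 1534020)
u = 1529529 (u = -4491 + 1534020 = 1529529)
(-4 + 1*√(R(-2) + 2))*u = (-4 + 1*√(5 + 2))*1529529 = (-4 + 1*√7)*1529529 = (-4 + √7)*1529529 = -6118116 + 1529529*√7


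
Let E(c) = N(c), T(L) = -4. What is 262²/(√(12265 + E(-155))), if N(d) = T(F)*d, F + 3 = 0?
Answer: 68644*√12885/12885 ≈ 604.73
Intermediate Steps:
F = -3 (F = -3 + 0 = -3)
N(d) = -4*d
E(c) = -4*c
262²/(√(12265 + E(-155))) = 262²/(√(12265 - 4*(-155))) = 68644/(√(12265 + 620)) = 68644/(√12885) = 68644*(√12885/12885) = 68644*√12885/12885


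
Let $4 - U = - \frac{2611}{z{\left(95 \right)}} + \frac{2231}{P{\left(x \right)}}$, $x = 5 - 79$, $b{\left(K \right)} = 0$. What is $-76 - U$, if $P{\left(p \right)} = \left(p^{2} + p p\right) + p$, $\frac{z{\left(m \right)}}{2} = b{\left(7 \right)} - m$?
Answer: $- \frac{34129813}{516705} \approx -66.053$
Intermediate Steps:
$x = -74$ ($x = 5 - 79 = -74$)
$z{\left(m \right)} = - 2 m$ ($z{\left(m \right)} = 2 \left(0 - m\right) = 2 \left(- m\right) = - 2 m$)
$P{\left(p \right)} = p + 2 p^{2}$ ($P{\left(p \right)} = \left(p^{2} + p^{2}\right) + p = 2 p^{2} + p = p + 2 p^{2}$)
$U = - \frac{5139767}{516705}$ ($U = 4 - \left(- \frac{2611}{\left(-2\right) 95} + \frac{2231}{\left(-74\right) \left(1 + 2 \left(-74\right)\right)}\right) = 4 - \left(- \frac{2611}{-190} + \frac{2231}{\left(-74\right) \left(1 - 148\right)}\right) = 4 - \left(\left(-2611\right) \left(- \frac{1}{190}\right) + \frac{2231}{\left(-74\right) \left(-147\right)}\right) = 4 - \left(\frac{2611}{190} + \frac{2231}{10878}\right) = 4 - \frac{7206587}{516705} = - \frac{5139767}{516705} \approx -9.9472$)
$-76 - U = -76 - - \frac{5139767}{516705} = -76 + \frac{5139767}{516705} = - \frac{34129813}{516705}$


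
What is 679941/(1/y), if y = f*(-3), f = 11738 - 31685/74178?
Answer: -197334670736313/8242 ≈ -2.3943e+10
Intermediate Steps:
f = 870669679/74178 (f = 11738 - 31685*1/74178 = 11738 - 31685/74178 = 870669679/74178 ≈ 11738.)
y = -870669679/24726 (y = (870669679/74178)*(-3) = -870669679/24726 ≈ -35213.)
679941/(1/y) = 679941/(1/(-870669679/24726)) = 679941/(-24726/870669679) = 679941*(-870669679/24726) = -197334670736313/8242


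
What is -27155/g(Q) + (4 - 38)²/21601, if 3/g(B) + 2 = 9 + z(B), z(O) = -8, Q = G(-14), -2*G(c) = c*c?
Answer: 586578623/64803 ≈ 9051.7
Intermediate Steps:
G(c) = -c²/2 (G(c) = -c*c/2 = -c²/2)
Q = -98 (Q = -½*(-14)² = -½*196 = -98)
g(B) = -3 (g(B) = 3/(-2 + (9 - 8)) = 3/(-2 + 1) = 3/(-1) = 3*(-1) = -3)
-27155/g(Q) + (4 - 38)²/21601 = -27155/(-3) + (4 - 38)²/21601 = -27155*(-⅓) + (-34)²*(1/21601) = 27155/3 + 1156*(1/21601) = 27155/3 + 1156/21601 = 586578623/64803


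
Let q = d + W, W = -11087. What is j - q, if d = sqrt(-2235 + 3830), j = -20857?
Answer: -9770 - sqrt(1595) ≈ -9809.9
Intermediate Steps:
d = sqrt(1595) ≈ 39.937
q = -11087 + sqrt(1595) (q = sqrt(1595) - 11087 = -11087 + sqrt(1595) ≈ -11047.)
j - q = -20857 - (-11087 + sqrt(1595)) = -20857 + (11087 - sqrt(1595)) = -9770 - sqrt(1595)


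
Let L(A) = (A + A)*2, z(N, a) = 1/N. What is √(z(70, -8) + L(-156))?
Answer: I*√3057530/70 ≈ 24.98*I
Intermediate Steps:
L(A) = 4*A (L(A) = (2*A)*2 = 4*A)
√(z(70, -8) + L(-156)) = √(1/70 + 4*(-156)) = √(1/70 - 624) = √(-43679/70) = I*√3057530/70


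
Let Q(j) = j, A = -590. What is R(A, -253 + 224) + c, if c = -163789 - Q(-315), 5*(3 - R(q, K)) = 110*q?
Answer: -150491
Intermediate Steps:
R(q, K) = 3 - 22*q
c = -163474 (c = -163789 - 1*(-315) = -163789 + 315 = -163474)
R(A, -253 + 224) + c = (3 - 22*(-590)) - 163474 = (3 + 12980) - 163474 = 12983 - 163474 = -150491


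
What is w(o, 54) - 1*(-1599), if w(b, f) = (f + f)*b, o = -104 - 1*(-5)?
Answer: -9093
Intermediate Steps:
o = -99 (o = -104 + 5 = -99)
w(b, f) = 2*b*f (w(b, f) = (2*f)*b = 2*b*f)
w(o, 54) - 1*(-1599) = 2*(-99)*54 - 1*(-1599) = -10692 + 1599 = -9093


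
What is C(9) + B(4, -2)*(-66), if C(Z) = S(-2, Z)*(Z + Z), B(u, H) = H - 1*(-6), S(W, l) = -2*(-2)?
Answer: -192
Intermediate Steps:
S(W, l) = 4
B(u, H) = 6 + H (B(u, H) = H + 6 = 6 + H)
C(Z) = 8*Z (C(Z) = 4*(Z + Z) = 4*(2*Z) = 8*Z)
C(9) + B(4, -2)*(-66) = 8*9 + (6 - 2)*(-66) = 72 + 4*(-66) = 72 - 264 = -192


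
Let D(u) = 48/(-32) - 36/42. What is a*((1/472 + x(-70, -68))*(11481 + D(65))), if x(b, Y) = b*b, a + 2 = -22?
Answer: -1115008300503/826 ≈ -1.3499e+9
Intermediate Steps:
a = -24 (a = -2 - 22 = -24)
x(b, Y) = b²
D(u) = -33/14 (D(u) = 48*(-1/32) - 36*1/42 = -3/2 - 6/7 = -33/14)
a*((1/472 + x(-70, -68))*(11481 + D(65))) = -24*(1/472 + (-70)²)*(11481 - 33/14) = -24*(1/472 + 4900)*160701/14 = -6938403*160701/(59*14) = -24*371669433501/6608 = -1115008300503/826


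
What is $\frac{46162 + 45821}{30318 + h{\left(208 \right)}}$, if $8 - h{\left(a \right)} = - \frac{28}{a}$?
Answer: $\frac{1594372}{525653} \approx 3.0331$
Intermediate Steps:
$h{\left(a \right)} = 8 + \frac{28}{a}$ ($h{\left(a \right)} = 8 - - \frac{28}{a} = 8 + \frac{28}{a}$)
$\frac{46162 + 45821}{30318 + h{\left(208 \right)}} = \frac{46162 + 45821}{30318 + \left(8 + \frac{28}{208}\right)} = \frac{91983}{30318 + \left(8 + 28 \cdot \frac{1}{208}\right)} = \frac{91983}{30318 + \left(8 + \frac{7}{52}\right)} = \frac{91983}{30318 + \frac{423}{52}} = \frac{91983}{\frac{1576959}{52}} = 91983 \cdot \frac{52}{1576959} = \frac{1594372}{525653}$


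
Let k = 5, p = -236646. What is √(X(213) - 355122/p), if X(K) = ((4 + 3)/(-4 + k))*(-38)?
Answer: I*√45717022831/13147 ≈ 16.263*I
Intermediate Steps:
X(K) = -266 (X(K) = ((4 + 3)/(-4 + 5))*(-38) = (7/1)*(-38) = (7*1)*(-38) = 7*(-38) = -266)
√(X(213) - 355122/p) = √(-266 - 355122/(-236646)) = √(-266 - 355122*(-1/236646)) = √(-266 + 19729/13147) = √(-3477373/13147) = I*√45717022831/13147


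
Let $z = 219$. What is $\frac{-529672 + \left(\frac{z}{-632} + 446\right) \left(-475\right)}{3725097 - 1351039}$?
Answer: $- \frac{468537879}{1500404656} \approx -0.31227$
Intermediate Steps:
$\frac{-529672 + \left(\frac{z}{-632} + 446\right) \left(-475\right)}{3725097 - 1351039} = \frac{-529672 + \left(\frac{219}{-632} + 446\right) \left(-475\right)}{3725097 - 1351039} = \frac{-529672 + \left(219 \left(- \frac{1}{632}\right) + 446\right) \left(-475\right)}{2374058} = \left(-529672 + \left(- \frac{219}{632} + 446\right) \left(-475\right)\right) \frac{1}{2374058} = \left(-529672 + \frac{281653}{632} \left(-475\right)\right) \frac{1}{2374058} = \left(-529672 - \frac{133785175}{632}\right) \frac{1}{2374058} = \left(- \frac{468537879}{632}\right) \frac{1}{2374058} = - \frac{468537879}{1500404656}$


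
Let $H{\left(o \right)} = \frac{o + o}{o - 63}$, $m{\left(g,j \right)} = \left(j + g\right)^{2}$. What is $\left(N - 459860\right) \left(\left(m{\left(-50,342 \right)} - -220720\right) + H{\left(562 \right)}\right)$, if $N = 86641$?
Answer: $- \frac{56985741703660}{499} \approx -1.142 \cdot 10^{11}$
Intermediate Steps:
$m{\left(g,j \right)} = \left(g + j\right)^{2}$
$H{\left(o \right)} = \frac{2 o}{-63 + o}$
$\left(N - 459860\right) \left(\left(m{\left(-50,342 \right)} - -220720\right) + H{\left(562 \right)}\right) = \left(86641 - 459860\right) \left(\left(\left(-50 + 342\right)^{2} - -220720\right) + 2 \cdot 562 \frac{1}{-63 + 562}\right) = - 373219 \left(\left(292^{2} + 220720\right) + 2 \cdot 562 \cdot \frac{1}{499}\right) = - 373219 \left(\left(85264 + 220720\right) + 2 \cdot 562 \cdot \frac{1}{499}\right) = - 373219 \left(305984 + \frac{1124}{499}\right) = \left(-373219\right) \frac{152687140}{499} = - \frac{56985741703660}{499}$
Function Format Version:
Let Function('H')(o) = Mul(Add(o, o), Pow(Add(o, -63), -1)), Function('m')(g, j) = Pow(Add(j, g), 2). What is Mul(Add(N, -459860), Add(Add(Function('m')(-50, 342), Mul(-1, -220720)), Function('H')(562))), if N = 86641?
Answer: Rational(-56985741703660, 499) ≈ -1.1420e+11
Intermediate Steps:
Function('m')(g, j) = Pow(Add(g, j), 2)
Function('H')(o) = Mul(2, o, Pow(Add(-63, o), -1)) (Function('H')(o) = Mul(Mul(2, o), Pow(Add(-63, o), -1)) = Mul(2, o, Pow(Add(-63, o), -1)))
Mul(Add(N, -459860), Add(Add(Function('m')(-50, 342), Mul(-1, -220720)), Function('H')(562))) = Mul(Add(86641, -459860), Add(Add(Pow(Add(-50, 342), 2), Mul(-1, -220720)), Mul(2, 562, Pow(Add(-63, 562), -1)))) = Mul(-373219, Add(Add(Pow(292, 2), 220720), Mul(2, 562, Pow(499, -1)))) = Mul(-373219, Add(Add(85264, 220720), Mul(2, 562, Rational(1, 499)))) = Mul(-373219, Add(305984, Rational(1124, 499))) = Mul(-373219, Rational(152687140, 499)) = Rational(-56985741703660, 499)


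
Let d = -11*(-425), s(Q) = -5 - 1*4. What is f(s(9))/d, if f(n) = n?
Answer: -9/4675 ≈ -0.0019251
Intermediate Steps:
s(Q) = -9 (s(Q) = -5 - 4 = -9)
d = 4675
f(s(9))/d = -9/4675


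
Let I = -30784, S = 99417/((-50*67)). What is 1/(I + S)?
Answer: -3350/103225817 ≈ -3.2453e-5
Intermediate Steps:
S = -99417/3350 (S = 99417/(-3350) = 99417*(-1/3350) = -99417/3350 ≈ -29.677)
1/(I + S) = 1/(-30784 - 99417/3350) = 1/(-103225817/3350) = -3350/103225817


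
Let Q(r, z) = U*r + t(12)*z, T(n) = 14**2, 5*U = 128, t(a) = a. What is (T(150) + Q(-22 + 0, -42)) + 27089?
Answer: 131089/5 ≈ 26218.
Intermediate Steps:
U = 128/5 (U = (1/5)*128 = 128/5 ≈ 25.600)
T(n) = 196
Q(r, z) = 12*z + 128*r/5 (Q(r, z) = 128*r/5 + 12*z = 12*z + 128*r/5)
(T(150) + Q(-22 + 0, -42)) + 27089 = (196 + (12*(-42) + 128*(-22 + 0)/5)) + 27089 = (196 + (-504 + (128/5)*(-22))) + 27089 = (196 + (-504 - 2816/5)) + 27089 = (196 - 5336/5) + 27089 = -4356/5 + 27089 = 131089/5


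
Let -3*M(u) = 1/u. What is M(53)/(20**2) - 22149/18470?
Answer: -140869487/117469200 ≈ -1.1992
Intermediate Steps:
M(u) = -1/(3*u)
M(53)/(20**2) - 22149/18470 = (-1/3/53)/(20**2) - 22149/18470 = -1/3*1/53/400 - 22149*1/18470 = -1/159*1/400 - 22149/18470 = -1/63600 - 22149/18470 = -140869487/117469200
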